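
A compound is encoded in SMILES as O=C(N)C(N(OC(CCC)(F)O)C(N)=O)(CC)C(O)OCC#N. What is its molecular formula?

Heavy atoms from the SMILES: 12 C, 1 F, 4 N, 6 O.
Implicit hydrogens by atom environment:
  5 × C: no H
  4 × C: 2 H each → 8
  4 × O: no H
  2 × C: 3 H each → 6
  2 × N: 2 H each → 4
  2 × N: no H
  2 × O: 1 H each → 2
  1 × C: 1 H
  1 × F: no H
  Total hydrogens = 21.
Molecular formula: C12H21FN4O6

C12H21FN4O6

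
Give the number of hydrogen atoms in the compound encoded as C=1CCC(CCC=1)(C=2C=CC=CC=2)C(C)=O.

18

Hydrogens are implicit in SMILES; fill each atom to its normal valence:
  5 × C (aromatic): 1 H each → 5
  4 × C: 2 H each → 8
  2 × C: 1 H each → 2
  2 × C: no H
  1 × C: 3 H
  1 × C (aromatic): no H
  1 × O: no H
  Total hydrogens = 18.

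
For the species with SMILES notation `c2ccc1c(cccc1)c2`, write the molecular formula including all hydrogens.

Heavy atoms from the SMILES: 10 C.
Implicit hydrogens by atom environment:
  8 × C (aromatic): 1 H each → 8
  2 × C (aromatic): no H
  Total hydrogens = 8.
Molecular formula: C10H8

C10H8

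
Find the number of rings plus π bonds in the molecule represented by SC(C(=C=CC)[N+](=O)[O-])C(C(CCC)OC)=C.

4

Molecular formula from the SMILES: C12H19NO3S.
DoU = (2C + 2 + N − H − X)/2 = (2·12 + 2 + 1 − 19 − 0)/2 = 8/2 = 4.
(Structurally: 0 ring(s) + 4 π bond(s) = 4.)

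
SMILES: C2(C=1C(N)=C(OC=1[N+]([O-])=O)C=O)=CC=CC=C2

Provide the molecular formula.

Heavy atoms from the SMILES: 11 C, 2 N, 4 O.
Implicit hydrogens by atom environment:
  5 × C (aromatic): 1 H each → 5
  5 × C (aromatic): no H
  2 × O: no H
  1 × C: 1 H
  1 × N: 2 H
  1 × N (charge +1): no H
  1 × O (aromatic): no H
  1 × O (charge -1): no H
  Total hydrogens = 8.
Molecular formula: C11H8N2O4

C11H8N2O4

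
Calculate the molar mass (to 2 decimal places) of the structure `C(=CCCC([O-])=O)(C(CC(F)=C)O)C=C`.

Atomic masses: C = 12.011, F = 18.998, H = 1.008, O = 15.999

Molecular formula: C11H14FO3-.
M = 11×12.011 + 1×18.998 + 14×1.008 + 3×15.999 = 213.23 g/mol.

213.23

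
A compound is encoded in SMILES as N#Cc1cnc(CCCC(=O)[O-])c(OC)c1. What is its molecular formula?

C11H11N2O3-

Heavy atoms from the SMILES: 11 C, 2 N, 3 O.
Implicit hydrogens by atom environment:
  3 × C: 2 H each → 6
  3 × C (aromatic): no H
  2 × C (aromatic): 1 H each → 2
  2 × C: no H
  2 × O: no H
  1 × C: 3 H
  1 × N (aromatic): no H
  1 × N: no H
  1 × O (charge -1): no H
  Total hydrogens = 11.
Net charge -1.
Molecular formula: C11H11N2O3-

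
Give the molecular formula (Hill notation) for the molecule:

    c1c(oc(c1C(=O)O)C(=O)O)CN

C7H7NO5

Heavy atoms from the SMILES: 7 C, 1 N, 5 O.
Implicit hydrogens by atom environment:
  3 × C (aromatic): no H
  2 × C: no H
  2 × O: 1 H each → 2
  2 × O: no H
  1 × C: 2 H
  1 × C (aromatic): 1 H
  1 × N: 2 H
  1 × O (aromatic): no H
  Total hydrogens = 7.
Molecular formula: C7H7NO5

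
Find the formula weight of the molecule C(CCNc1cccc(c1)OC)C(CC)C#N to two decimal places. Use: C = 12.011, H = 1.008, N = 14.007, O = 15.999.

232.33

Molecular formula: C14H20N2O.
M = 14×12.011 + 20×1.008 + 2×14.007 + 1×15.999 = 232.33 g/mol.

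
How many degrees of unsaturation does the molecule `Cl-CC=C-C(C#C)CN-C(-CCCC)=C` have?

4

Molecular formula from the SMILES: C13H20ClN.
DoU = (2C + 2 + N − H − X)/2 = (2·13 + 2 + 1 − 20 − 1)/2 = 8/2 = 4.
(Structurally: 0 ring(s) + 4 π bond(s) = 4.)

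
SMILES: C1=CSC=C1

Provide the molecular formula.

C4H4S

Heavy atoms from the SMILES: 4 C, 1 S.
Implicit hydrogens by atom environment:
  4 × C (aromatic): 1 H each → 4
  1 × S (aromatic): no H
  Total hydrogens = 4.
Molecular formula: C4H4S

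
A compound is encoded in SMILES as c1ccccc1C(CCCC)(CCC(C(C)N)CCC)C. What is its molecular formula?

Heavy atoms from the SMILES: 20 C, 1 N.
Implicit hydrogens by atom environment:
  7 × C: 2 H each → 14
  5 × C (aromatic): 1 H each → 5
  4 × C: 3 H each → 12
  2 × C: 1 H each → 2
  1 × C: no H
  1 × C (aromatic): no H
  1 × N: 2 H
  Total hydrogens = 35.
Molecular formula: C20H35N

C20H35N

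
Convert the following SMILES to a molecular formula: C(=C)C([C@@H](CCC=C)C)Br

C9H15Br

Heavy atoms from the SMILES: 1 Br, 9 C.
Implicit hydrogens by atom environment:
  4 × C: 2 H each → 8
  4 × C: 1 H each → 4
  1 × Br: no H
  1 × C: 3 H
  Total hydrogens = 15.
Molecular formula: C9H15Br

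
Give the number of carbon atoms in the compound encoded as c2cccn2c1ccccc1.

The symbol for carbon appears 10 times in the SMILES. Lowercase c denotes aromatic carbon and counts toward C.

10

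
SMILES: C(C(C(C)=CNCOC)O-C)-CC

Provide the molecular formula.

Heavy atoms from the SMILES: 10 C, 1 N, 2 O.
Implicit hydrogens by atom environment:
  4 × C: 3 H each → 12
  3 × C: 2 H each → 6
  2 × C: 1 H each → 2
  2 × O: no H
  1 × C: no H
  1 × N: 1 H
  Total hydrogens = 21.
Molecular formula: C10H21NO2

C10H21NO2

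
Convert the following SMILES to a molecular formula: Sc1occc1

Heavy atoms from the SMILES: 4 C, 1 O, 1 S.
Implicit hydrogens by atom environment:
  3 × C (aromatic): 1 H each → 3
  1 × C (aromatic): no H
  1 × O (aromatic): no H
  1 × S: 1 H
  Total hydrogens = 4.
Molecular formula: C4H4OS

C4H4OS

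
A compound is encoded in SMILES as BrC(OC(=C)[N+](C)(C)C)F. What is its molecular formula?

C6H12BrFNO+

Heavy atoms from the SMILES: 1 Br, 6 C, 1 F, 1 N, 1 O.
Implicit hydrogens by atom environment:
  3 × C: 3 H each → 9
  1 × Br: no H
  1 × C: 2 H
  1 × C: 1 H
  1 × C: no H
  1 × F: no H
  1 × N (charge +1): no H
  1 × O: no H
  Total hydrogens = 12.
Net charge +1.
Molecular formula: C6H12BrFNO+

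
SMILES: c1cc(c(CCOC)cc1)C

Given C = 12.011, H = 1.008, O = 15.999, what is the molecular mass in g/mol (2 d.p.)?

150.22

Molecular formula: C10H14O.
M = 10×12.011 + 14×1.008 + 1×15.999 = 150.22 g/mol.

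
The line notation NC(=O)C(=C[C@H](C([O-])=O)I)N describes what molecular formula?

Heavy atoms from the SMILES: 5 C, 1 I, 2 N, 3 O.
Implicit hydrogens by atom environment:
  3 × C: no H
  2 × C: 1 H each → 2
  2 × N: 2 H each → 4
  2 × O: no H
  1 × I: no H
  1 × O (charge -1): no H
  Total hydrogens = 6.
Net charge -1.
Molecular formula: C5H6IN2O3-

C5H6IN2O3-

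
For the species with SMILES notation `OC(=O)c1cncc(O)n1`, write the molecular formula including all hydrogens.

C5H4N2O3

Heavy atoms from the SMILES: 5 C, 2 N, 3 O.
Implicit hydrogens by atom environment:
  2 × C (aromatic): 1 H each → 2
  2 × C (aromatic): no H
  2 × N (aromatic): no H
  2 × O: 1 H each → 2
  1 × C: no H
  1 × O: no H
  Total hydrogens = 4.
Molecular formula: C5H4N2O3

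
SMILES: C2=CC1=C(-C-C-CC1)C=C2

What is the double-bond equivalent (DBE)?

Molecular formula from the SMILES: C10H12.
DoU = (2C + 2 + N − H − X)/2 = (2·10 + 2 + 0 − 12 − 0)/2 = 10/2 = 5.
(Structurally: 2 ring(s) + 3 π bond(s) = 5.)

5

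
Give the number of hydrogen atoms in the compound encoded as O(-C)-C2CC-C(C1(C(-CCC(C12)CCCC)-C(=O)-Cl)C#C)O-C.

29

Hydrogens are implicit in SMILES; fill each atom to its normal valence:
  7 × C: 2 H each → 14
  6 × C: 1 H each → 6
  3 × C: 3 H each → 9
  3 × C: no H
  3 × O: no H
  1 × Cl: no H
  Total hydrogens = 29.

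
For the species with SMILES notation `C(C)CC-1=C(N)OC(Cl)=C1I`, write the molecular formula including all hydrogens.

Heavy atoms from the SMILES: 7 C, 1 Cl, 1 I, 1 N, 1 O.
Implicit hydrogens by atom environment:
  4 × C (aromatic): no H
  2 × C: 2 H each → 4
  1 × C: 3 H
  1 × Cl: no H
  1 × I: no H
  1 × N: 2 H
  1 × O (aromatic): no H
  Total hydrogens = 9.
Molecular formula: C7H9ClINO

C7H9ClINO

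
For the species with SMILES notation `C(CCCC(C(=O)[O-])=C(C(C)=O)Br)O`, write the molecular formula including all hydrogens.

Heavy atoms from the SMILES: 1 Br, 9 C, 4 O.
Implicit hydrogens by atom environment:
  4 × C: 2 H each → 8
  4 × C: no H
  2 × O: no H
  1 × Br: no H
  1 × C: 3 H
  1 × O: 1 H
  1 × O (charge -1): no H
  Total hydrogens = 12.
Net charge -1.
Molecular formula: C9H12BrO4-

C9H12BrO4-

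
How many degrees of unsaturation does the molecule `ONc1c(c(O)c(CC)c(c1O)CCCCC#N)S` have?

6

Molecular formula from the SMILES: C13H18N2O3S.
DoU = (2C + 2 + N − H − X)/2 = (2·13 + 2 + 2 − 18 − 0)/2 = 12/2 = 6.
(Structurally: 1 ring(s) + 5 π bond(s) = 6.)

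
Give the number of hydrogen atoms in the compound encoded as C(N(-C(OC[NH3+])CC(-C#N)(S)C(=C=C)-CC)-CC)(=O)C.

24

Hydrogens are implicit in SMILES; fill each atom to its normal valence:
  5 × C: 2 H each → 10
  5 × C: no H
  3 × C: 3 H each → 9
  2 × N: no H
  2 × O: no H
  1 × C: 1 H
  1 × N (charge +1): 3 H
  1 × S: 1 H
  Total hydrogens = 24.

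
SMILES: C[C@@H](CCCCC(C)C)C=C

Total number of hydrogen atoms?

22

Hydrogens are implicit in SMILES; fill each atom to its normal valence:
  5 × C: 2 H each → 10
  3 × C: 3 H each → 9
  3 × C: 1 H each → 3
  Total hydrogens = 22.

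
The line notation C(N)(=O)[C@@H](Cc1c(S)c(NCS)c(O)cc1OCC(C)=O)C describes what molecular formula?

Heavy atoms from the SMILES: 14 C, 2 N, 4 O, 2 S.
Implicit hydrogens by atom environment:
  5 × C (aromatic): no H
  3 × C: 2 H each → 6
  3 × O: no H
  2 × C: 3 H each → 6
  2 × C: no H
  2 × S: 1 H each → 2
  1 × C (aromatic): 1 H
  1 × C: 1 H
  1 × N: 2 H
  1 × N: 1 H
  1 × O: 1 H
  Total hydrogens = 20.
Molecular formula: C14H20N2O4S2

C14H20N2O4S2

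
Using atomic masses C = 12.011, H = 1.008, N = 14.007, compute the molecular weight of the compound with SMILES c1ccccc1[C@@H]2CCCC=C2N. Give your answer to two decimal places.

173.26

Molecular formula: C12H15N.
M = 12×12.011 + 15×1.008 + 1×14.007 = 173.26 g/mol.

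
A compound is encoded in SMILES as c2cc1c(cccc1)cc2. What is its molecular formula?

Heavy atoms from the SMILES: 10 C.
Implicit hydrogens by atom environment:
  8 × C (aromatic): 1 H each → 8
  2 × C (aromatic): no H
  Total hydrogens = 8.
Molecular formula: C10H8

C10H8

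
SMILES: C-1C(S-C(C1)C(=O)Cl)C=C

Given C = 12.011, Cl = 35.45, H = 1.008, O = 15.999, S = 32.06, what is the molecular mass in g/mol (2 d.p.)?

Molecular formula: C7H9ClOS.
M = 7×12.011 + 1×35.45 + 9×1.008 + 1×15.999 + 1×32.06 = 176.66 g/mol.

176.66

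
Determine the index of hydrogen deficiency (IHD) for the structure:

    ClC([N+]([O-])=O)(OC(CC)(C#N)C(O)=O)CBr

4

Molecular formula from the SMILES: C7H8BrClN2O5.
DoU = (2C + 2 + N − H − X)/2 = (2·7 + 2 + 2 − 8 − 2)/2 = 8/2 = 4.
(Structurally: 0 ring(s) + 4 π bond(s) = 4.)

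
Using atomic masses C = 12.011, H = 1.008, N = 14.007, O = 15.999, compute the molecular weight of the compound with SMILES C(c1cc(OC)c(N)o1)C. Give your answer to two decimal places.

Molecular formula: C7H11NO2.
M = 7×12.011 + 11×1.008 + 1×14.007 + 2×15.999 = 141.17 g/mol.

141.17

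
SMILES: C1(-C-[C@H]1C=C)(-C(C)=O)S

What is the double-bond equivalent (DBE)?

Molecular formula from the SMILES: C7H10OS.
DoU = (2C + 2 + N − H − X)/2 = (2·7 + 2 + 0 − 10 − 0)/2 = 6/2 = 3.
(Structurally: 1 ring(s) + 2 π bond(s) = 3.)

3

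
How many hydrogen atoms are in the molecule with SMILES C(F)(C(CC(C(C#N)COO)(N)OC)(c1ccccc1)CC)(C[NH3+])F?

26

Hydrogens are implicit in SMILES; fill each atom to its normal valence:
  5 × C (aromatic): 1 H each → 5
  4 × C: 2 H each → 8
  4 × C: no H
  2 × C: 3 H each → 6
  2 × F: no H
  2 × O: no H
  1 × C: 1 H
  1 × C (aromatic): no H
  1 × N (charge +1): 3 H
  1 × N: 2 H
  1 × N: no H
  1 × O: 1 H
  Total hydrogens = 26.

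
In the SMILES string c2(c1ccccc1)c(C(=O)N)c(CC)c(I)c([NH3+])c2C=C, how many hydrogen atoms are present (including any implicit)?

18

Hydrogens are implicit in SMILES; fill each atom to its normal valence:
  7 × C (aromatic): no H
  5 × C (aromatic): 1 H each → 5
  2 × C: 2 H each → 4
  1 × C: 3 H
  1 × C: 1 H
  1 × C: no H
  1 × I: no H
  1 × N (charge +1): 3 H
  1 × N: 2 H
  1 × O: no H
  Total hydrogens = 18.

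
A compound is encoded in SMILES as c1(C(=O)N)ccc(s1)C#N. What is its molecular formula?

Heavy atoms from the SMILES: 6 C, 2 N, 1 O, 1 S.
Implicit hydrogens by atom environment:
  2 × C (aromatic): 1 H each → 2
  2 × C (aromatic): no H
  2 × C: no H
  1 × N: 2 H
  1 × N: no H
  1 × O: no H
  1 × S (aromatic): no H
  Total hydrogens = 4.
Molecular formula: C6H4N2OS

C6H4N2OS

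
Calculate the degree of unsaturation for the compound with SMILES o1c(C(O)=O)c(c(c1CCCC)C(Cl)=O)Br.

Molecular formula from the SMILES: C10H10BrClO4.
DoU = (2C + 2 + N − H − X)/2 = (2·10 + 2 + 0 − 10 − 2)/2 = 10/2 = 5.
(Structurally: 1 ring(s) + 4 π bond(s) = 5.)

5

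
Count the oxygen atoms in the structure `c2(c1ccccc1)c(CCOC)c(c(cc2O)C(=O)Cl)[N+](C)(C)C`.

The symbol for oxygen appears 3 times in the SMILES.

3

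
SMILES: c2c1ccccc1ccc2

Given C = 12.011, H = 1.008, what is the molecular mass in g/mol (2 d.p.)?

128.17

Molecular formula: C10H8.
M = 10×12.011 + 8×1.008 = 128.17 g/mol.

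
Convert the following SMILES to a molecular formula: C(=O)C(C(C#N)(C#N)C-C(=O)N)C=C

C9H9N3O2

Heavy atoms from the SMILES: 9 C, 3 N, 2 O.
Implicit hydrogens by atom environment:
  4 × C: no H
  3 × C: 1 H each → 3
  2 × C: 2 H each → 4
  2 × N: no H
  2 × O: no H
  1 × N: 2 H
  Total hydrogens = 9.
Molecular formula: C9H9N3O2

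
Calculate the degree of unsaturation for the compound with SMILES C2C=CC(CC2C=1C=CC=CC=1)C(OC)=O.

7

Molecular formula from the SMILES: C14H16O2.
DoU = (2C + 2 + N − H − X)/2 = (2·14 + 2 + 0 − 16 − 0)/2 = 14/2 = 7.
(Structurally: 2 ring(s) + 5 π bond(s) = 7.)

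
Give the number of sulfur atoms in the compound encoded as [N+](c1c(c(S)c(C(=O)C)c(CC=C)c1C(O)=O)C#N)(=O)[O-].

The symbol for sulfur appears 1 time in the SMILES.

1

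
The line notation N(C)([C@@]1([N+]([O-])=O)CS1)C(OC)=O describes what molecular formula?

Heavy atoms from the SMILES: 5 C, 2 N, 4 O, 1 S.
Implicit hydrogens by atom environment:
  3 × O: no H
  2 × C: 3 H each → 6
  2 × C: no H
  1 × C: 2 H
  1 × N: no H
  1 × N (charge +1): no H
  1 × O (charge -1): no H
  1 × S: no H
  Total hydrogens = 8.
Molecular formula: C5H8N2O4S

C5H8N2O4S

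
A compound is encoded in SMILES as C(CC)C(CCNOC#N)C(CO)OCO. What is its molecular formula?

Heavy atoms from the SMILES: 10 C, 2 N, 4 O.
Implicit hydrogens by atom environment:
  6 × C: 2 H each → 12
  2 × C: 1 H each → 2
  2 × O: 1 H each → 2
  2 × O: no H
  1 × C: 3 H
  1 × C: no H
  1 × N: 1 H
  1 × N: no H
  Total hydrogens = 20.
Molecular formula: C10H20N2O4

C10H20N2O4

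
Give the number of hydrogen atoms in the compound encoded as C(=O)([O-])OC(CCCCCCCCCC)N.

Hydrogens are implicit in SMILES; fill each atom to its normal valence:
  9 × C: 2 H each → 18
  2 × O: no H
  1 × C: 3 H
  1 × C: 1 H
  1 × C: no H
  1 × N: 2 H
  1 × O (charge -1): no H
  Total hydrogens = 24.

24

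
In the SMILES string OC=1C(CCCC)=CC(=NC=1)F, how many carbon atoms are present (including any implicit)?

9

The symbol for carbon appears 9 times in the SMILES.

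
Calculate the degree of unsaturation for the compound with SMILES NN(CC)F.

0

Molecular formula from the SMILES: C2H7FN2.
DoU = (2C + 2 + N − H − X)/2 = (2·2 + 2 + 2 − 7 − 1)/2 = 0/2 = 0.
(Structurally: 0 ring(s) + 0 π bond(s) = 0.)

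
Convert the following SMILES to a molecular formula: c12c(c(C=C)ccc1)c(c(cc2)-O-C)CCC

C16H18O

Heavy atoms from the SMILES: 16 C, 1 O.
Implicit hydrogens by atom environment:
  5 × C (aromatic): 1 H each → 5
  5 × C (aromatic): no H
  3 × C: 2 H each → 6
  2 × C: 3 H each → 6
  1 × C: 1 H
  1 × O: no H
  Total hydrogens = 18.
Molecular formula: C16H18O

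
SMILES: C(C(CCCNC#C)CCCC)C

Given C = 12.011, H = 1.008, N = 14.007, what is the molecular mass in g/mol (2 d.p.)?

Molecular formula: C12H23N.
M = 12×12.011 + 23×1.008 + 1×14.007 = 181.32 g/mol.

181.32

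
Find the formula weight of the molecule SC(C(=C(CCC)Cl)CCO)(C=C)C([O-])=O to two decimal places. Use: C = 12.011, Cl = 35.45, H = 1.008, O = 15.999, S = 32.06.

263.76

Molecular formula: C11H16ClO3S-.
M = 11×12.011 + 1×35.45 + 16×1.008 + 3×15.999 + 1×32.06 = 263.76 g/mol.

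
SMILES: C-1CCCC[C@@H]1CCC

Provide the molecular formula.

C9H18

Heavy atoms from the SMILES: 9 C.
Implicit hydrogens by atom environment:
  7 × C: 2 H each → 14
  1 × C: 3 H
  1 × C: 1 H
  Total hydrogens = 18.
Molecular formula: C9H18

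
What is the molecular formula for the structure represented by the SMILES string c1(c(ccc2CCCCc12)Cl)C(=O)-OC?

Heavy atoms from the SMILES: 12 C, 1 Cl, 2 O.
Implicit hydrogens by atom environment:
  4 × C: 2 H each → 8
  4 × C (aromatic): no H
  2 × C (aromatic): 1 H each → 2
  2 × O: no H
  1 × C: 3 H
  1 × C: no H
  1 × Cl: no H
  Total hydrogens = 13.
Molecular formula: C12H13ClO2

C12H13ClO2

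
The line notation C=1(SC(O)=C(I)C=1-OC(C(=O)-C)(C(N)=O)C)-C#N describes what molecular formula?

Heavy atoms from the SMILES: 10 C, 1 I, 2 N, 4 O, 1 S.
Implicit hydrogens by atom environment:
  4 × C (aromatic): no H
  4 × C: no H
  3 × O: no H
  2 × C: 3 H each → 6
  1 × I: no H
  1 × N: 2 H
  1 × N: no H
  1 × O: 1 H
  1 × S (aromatic): no H
  Total hydrogens = 9.
Molecular formula: C10H9IN2O4S

C10H9IN2O4S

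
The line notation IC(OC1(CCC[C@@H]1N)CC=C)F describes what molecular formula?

C9H15FINO

Heavy atoms from the SMILES: 9 C, 1 F, 1 I, 1 N, 1 O.
Implicit hydrogens by atom environment:
  5 × C: 2 H each → 10
  3 × C: 1 H each → 3
  1 × C: no H
  1 × F: no H
  1 × I: no H
  1 × N: 2 H
  1 × O: no H
  Total hydrogens = 15.
Molecular formula: C9H15FINO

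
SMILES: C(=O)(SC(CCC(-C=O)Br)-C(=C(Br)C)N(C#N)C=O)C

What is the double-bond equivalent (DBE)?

Molecular formula from the SMILES: C12H14Br2N2O3S.
DoU = (2C + 2 + N − H − X)/2 = (2·12 + 2 + 2 − 14 − 2)/2 = 12/2 = 6.
(Structurally: 0 ring(s) + 6 π bond(s) = 6.)

6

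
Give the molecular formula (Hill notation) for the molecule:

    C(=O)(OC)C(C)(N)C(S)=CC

Heavy atoms from the SMILES: 7 C, 1 N, 2 O, 1 S.
Implicit hydrogens by atom environment:
  3 × C: 3 H each → 9
  3 × C: no H
  2 × O: no H
  1 × C: 1 H
  1 × N: 2 H
  1 × S: 1 H
  Total hydrogens = 13.
Molecular formula: C7H13NO2S

C7H13NO2S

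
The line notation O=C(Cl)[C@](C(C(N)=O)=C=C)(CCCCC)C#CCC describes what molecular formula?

C15H20ClNO2

Heavy atoms from the SMILES: 15 C, 1 Cl, 1 N, 2 O.
Implicit hydrogens by atom environment:
  7 × C: no H
  6 × C: 2 H each → 12
  2 × C: 3 H each → 6
  2 × O: no H
  1 × Cl: no H
  1 × N: 2 H
  Total hydrogens = 20.
Molecular formula: C15H20ClNO2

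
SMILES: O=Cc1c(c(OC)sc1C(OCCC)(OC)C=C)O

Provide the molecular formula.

C13H18O5S

Heavy atoms from the SMILES: 13 C, 5 O, 1 S.
Implicit hydrogens by atom environment:
  4 × C (aromatic): no H
  4 × O: no H
  3 × C: 3 H each → 9
  3 × C: 2 H each → 6
  2 × C: 1 H each → 2
  1 × C: no H
  1 × O: 1 H
  1 × S (aromatic): no H
  Total hydrogens = 18.
Molecular formula: C13H18O5S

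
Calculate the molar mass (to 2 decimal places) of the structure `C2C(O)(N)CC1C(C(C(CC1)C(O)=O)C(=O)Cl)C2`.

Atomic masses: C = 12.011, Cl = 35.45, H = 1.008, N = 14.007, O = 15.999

Molecular formula: C12H18ClNO4.
M = 12×12.011 + 1×35.45 + 18×1.008 + 1×14.007 + 4×15.999 = 275.73 g/mol.

275.73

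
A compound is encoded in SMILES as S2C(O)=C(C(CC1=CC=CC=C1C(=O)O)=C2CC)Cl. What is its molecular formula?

C14H13ClO3S

Heavy atoms from the SMILES: 14 C, 1 Cl, 3 O, 1 S.
Implicit hydrogens by atom environment:
  6 × C (aromatic): no H
  4 × C (aromatic): 1 H each → 4
  2 × C: 2 H each → 4
  2 × O: 1 H each → 2
  1 × C: 3 H
  1 × C: no H
  1 × Cl: no H
  1 × O: no H
  1 × S (aromatic): no H
  Total hydrogens = 13.
Molecular formula: C14H13ClO3S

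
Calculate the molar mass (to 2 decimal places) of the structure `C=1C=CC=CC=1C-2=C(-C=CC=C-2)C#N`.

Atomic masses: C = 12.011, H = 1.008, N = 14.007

179.22

Molecular formula: C13H9N.
M = 13×12.011 + 9×1.008 + 1×14.007 = 179.22 g/mol.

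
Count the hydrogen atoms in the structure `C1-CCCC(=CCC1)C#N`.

13

Hydrogens are implicit in SMILES; fill each atom to its normal valence:
  6 × C: 2 H each → 12
  2 × C: no H
  1 × C: 1 H
  1 × N: no H
  Total hydrogens = 13.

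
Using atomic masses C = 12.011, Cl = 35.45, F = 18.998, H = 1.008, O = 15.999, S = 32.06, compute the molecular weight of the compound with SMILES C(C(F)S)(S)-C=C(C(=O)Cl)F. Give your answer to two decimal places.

218.66

Molecular formula: C5H5ClF2OS2.
M = 5×12.011 + 1×35.45 + 2×18.998 + 5×1.008 + 1×15.999 + 2×32.06 = 218.66 g/mol.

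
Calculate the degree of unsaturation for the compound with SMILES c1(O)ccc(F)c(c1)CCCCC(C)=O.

5

Molecular formula from the SMILES: C12H15FO2.
DoU = (2C + 2 + N − H − X)/2 = (2·12 + 2 + 0 − 15 − 1)/2 = 10/2 = 5.
(Structurally: 1 ring(s) + 4 π bond(s) = 5.)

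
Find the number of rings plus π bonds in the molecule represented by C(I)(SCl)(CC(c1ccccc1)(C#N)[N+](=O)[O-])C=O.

8

Molecular formula from the SMILES: C11H8ClIN2O3S.
DoU = (2C + 2 + N − H − X)/2 = (2·11 + 2 + 2 − 8 − 2)/2 = 16/2 = 8.
(Structurally: 1 ring(s) + 7 π bond(s) = 8.)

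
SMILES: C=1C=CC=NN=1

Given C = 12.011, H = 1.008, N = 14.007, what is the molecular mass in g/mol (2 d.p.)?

Molecular formula: C4H4N2.
M = 4×12.011 + 4×1.008 + 2×14.007 = 80.09 g/mol.

80.09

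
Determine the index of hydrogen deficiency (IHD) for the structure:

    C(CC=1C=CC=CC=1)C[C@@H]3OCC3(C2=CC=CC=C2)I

Molecular formula from the SMILES: C18H19IO.
DoU = (2C + 2 + N − H − X)/2 = (2·18 + 2 + 0 − 19 − 1)/2 = 18/2 = 9.
(Structurally: 3 ring(s) + 6 π bond(s) = 9.)

9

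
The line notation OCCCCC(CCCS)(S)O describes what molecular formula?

Heavy atoms from the SMILES: 8 C, 2 O, 2 S.
Implicit hydrogens by atom environment:
  7 × C: 2 H each → 14
  2 × O: 1 H each → 2
  2 × S: 1 H each → 2
  1 × C: no H
  Total hydrogens = 18.
Molecular formula: C8H18O2S2

C8H18O2S2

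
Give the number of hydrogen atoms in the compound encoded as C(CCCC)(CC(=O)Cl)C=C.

Hydrogens are implicit in SMILES; fill each atom to its normal valence:
  5 × C: 2 H each → 10
  2 × C: 1 H each → 2
  1 × C: 3 H
  1 × C: no H
  1 × Cl: no H
  1 × O: no H
  Total hydrogens = 15.

15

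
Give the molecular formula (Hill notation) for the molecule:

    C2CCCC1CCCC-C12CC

Heavy atoms from the SMILES: 12 C.
Implicit hydrogens by atom environment:
  9 × C: 2 H each → 18
  1 × C: 3 H
  1 × C: 1 H
  1 × C: no H
  Total hydrogens = 22.
Molecular formula: C12H22

C12H22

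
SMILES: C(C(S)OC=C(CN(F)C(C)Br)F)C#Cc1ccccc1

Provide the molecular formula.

Heavy atoms from the SMILES: 1 Br, 15 C, 2 F, 1 N, 1 O, 1 S.
Implicit hydrogens by atom environment:
  5 × C (aromatic): 1 H each → 5
  3 × C: 1 H each → 3
  3 × C: no H
  2 × C: 2 H each → 4
  2 × F: no H
  1 × Br: no H
  1 × C: 3 H
  1 × C (aromatic): no H
  1 × N: no H
  1 × O: no H
  1 × S: 1 H
  Total hydrogens = 16.
Molecular formula: C15H16BrF2NOS

C15H16BrF2NOS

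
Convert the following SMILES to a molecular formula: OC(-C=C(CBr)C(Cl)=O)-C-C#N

C7H7BrClNO2

Heavy atoms from the SMILES: 1 Br, 7 C, 1 Cl, 1 N, 2 O.
Implicit hydrogens by atom environment:
  3 × C: no H
  2 × C: 2 H each → 4
  2 × C: 1 H each → 2
  1 × Br: no H
  1 × Cl: no H
  1 × N: no H
  1 × O: 1 H
  1 × O: no H
  Total hydrogens = 7.
Molecular formula: C7H7BrClNO2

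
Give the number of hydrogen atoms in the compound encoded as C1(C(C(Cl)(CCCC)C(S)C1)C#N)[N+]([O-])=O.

Hydrogens are implicit in SMILES; fill each atom to its normal valence:
  4 × C: 2 H each → 8
  3 × C: 1 H each → 3
  2 × C: no H
  1 × C: 3 H
  1 × Cl: no H
  1 × N (charge +1): no H
  1 × N: no H
  1 × O: no H
  1 × O (charge -1): no H
  1 × S: 1 H
  Total hydrogens = 15.

15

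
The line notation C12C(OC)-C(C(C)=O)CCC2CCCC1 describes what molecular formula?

Heavy atoms from the SMILES: 13 C, 2 O.
Implicit hydrogens by atom environment:
  6 × C: 2 H each → 12
  4 × C: 1 H each → 4
  2 × C: 3 H each → 6
  2 × O: no H
  1 × C: no H
  Total hydrogens = 22.
Molecular formula: C13H22O2

C13H22O2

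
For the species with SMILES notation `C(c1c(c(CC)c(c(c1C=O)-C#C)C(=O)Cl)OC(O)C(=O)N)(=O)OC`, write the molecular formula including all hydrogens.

C16H14ClNO7

Heavy atoms from the SMILES: 16 C, 1 Cl, 1 N, 7 O.
Implicit hydrogens by atom environment:
  6 × C (aromatic): no H
  6 × O: no H
  4 × C: no H
  3 × C: 1 H each → 3
  2 × C: 3 H each → 6
  1 × C: 2 H
  1 × Cl: no H
  1 × N: 2 H
  1 × O: 1 H
  Total hydrogens = 14.
Molecular formula: C16H14ClNO7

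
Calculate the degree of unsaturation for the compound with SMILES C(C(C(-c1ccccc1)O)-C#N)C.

6

Molecular formula from the SMILES: C11H13NO.
DoU = (2C + 2 + N − H − X)/2 = (2·11 + 2 + 1 − 13 − 0)/2 = 12/2 = 6.
(Structurally: 1 ring(s) + 5 π bond(s) = 6.)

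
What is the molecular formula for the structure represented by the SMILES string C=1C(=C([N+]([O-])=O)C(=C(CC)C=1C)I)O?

Heavy atoms from the SMILES: 9 C, 1 I, 1 N, 3 O.
Implicit hydrogens by atom environment:
  5 × C (aromatic): no H
  2 × C: 3 H each → 6
  1 × C: 2 H
  1 × C (aromatic): 1 H
  1 × I: no H
  1 × N (charge +1): no H
  1 × O: 1 H
  1 × O: no H
  1 × O (charge -1): no H
  Total hydrogens = 10.
Molecular formula: C9H10INO3

C9H10INO3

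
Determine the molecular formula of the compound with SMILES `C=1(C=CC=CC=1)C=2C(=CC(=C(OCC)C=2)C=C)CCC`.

Heavy atoms from the SMILES: 19 C, 1 O.
Implicit hydrogens by atom environment:
  7 × C (aromatic): 1 H each → 7
  5 × C (aromatic): no H
  4 × C: 2 H each → 8
  2 × C: 3 H each → 6
  1 × C: 1 H
  1 × O: no H
  Total hydrogens = 22.
Molecular formula: C19H22O

C19H22O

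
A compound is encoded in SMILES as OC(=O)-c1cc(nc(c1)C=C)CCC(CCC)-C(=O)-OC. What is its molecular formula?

C16H21NO4

Heavy atoms from the SMILES: 16 C, 1 N, 4 O.
Implicit hydrogens by atom environment:
  5 × C: 2 H each → 10
  3 × C (aromatic): no H
  3 × O: no H
  2 × C: 3 H each → 6
  2 × C (aromatic): 1 H each → 2
  2 × C: 1 H each → 2
  2 × C: no H
  1 × N (aromatic): no H
  1 × O: 1 H
  Total hydrogens = 21.
Molecular formula: C16H21NO4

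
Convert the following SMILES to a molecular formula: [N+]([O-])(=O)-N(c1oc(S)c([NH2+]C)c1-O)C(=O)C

Heavy atoms from the SMILES: 7 C, 3 N, 5 O, 1 S.
Implicit hydrogens by atom environment:
  4 × C (aromatic): no H
  2 × C: 3 H each → 6
  2 × O: no H
  1 × C: no H
  1 × N (charge +1): 2 H
  1 × N: no H
  1 × N (charge +1): no H
  1 × O: 1 H
  1 × O (aromatic): no H
  1 × O (charge -1): no H
  1 × S: 1 H
  Total hydrogens = 10.
Net charge +1.
Molecular formula: C7H10N3O5S+

C7H10N3O5S+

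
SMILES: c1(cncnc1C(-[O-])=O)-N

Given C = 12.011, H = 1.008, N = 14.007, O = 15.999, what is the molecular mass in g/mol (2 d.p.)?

138.11

Molecular formula: C5H4N3O2-.
M = 5×12.011 + 4×1.008 + 3×14.007 + 2×15.999 = 138.11 g/mol.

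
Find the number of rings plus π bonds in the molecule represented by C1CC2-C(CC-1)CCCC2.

2

Molecular formula from the SMILES: C10H18.
DoU = (2C + 2 + N − H − X)/2 = (2·10 + 2 + 0 − 18 − 0)/2 = 4/2 = 2.
(Structurally: 2 ring(s) + 0 π bond(s) = 2.)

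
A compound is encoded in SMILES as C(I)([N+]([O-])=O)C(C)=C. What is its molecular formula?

Heavy atoms from the SMILES: 4 C, 1 I, 1 N, 2 O.
Implicit hydrogens by atom environment:
  1 × C: 3 H
  1 × C: 2 H
  1 × C: 1 H
  1 × C: no H
  1 × I: no H
  1 × N (charge +1): no H
  1 × O: no H
  1 × O (charge -1): no H
  Total hydrogens = 6.
Molecular formula: C4H6INO2

C4H6INO2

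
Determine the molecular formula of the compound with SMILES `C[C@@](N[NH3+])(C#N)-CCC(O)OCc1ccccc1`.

C13H20N3O2+

Heavy atoms from the SMILES: 13 C, 3 N, 2 O.
Implicit hydrogens by atom environment:
  5 × C (aromatic): 1 H each → 5
  3 × C: 2 H each → 6
  2 × C: no H
  1 × C: 3 H
  1 × C: 1 H
  1 × C (aromatic): no H
  1 × N (charge +1): 3 H
  1 × N: 1 H
  1 × N: no H
  1 × O: 1 H
  1 × O: no H
  Total hydrogens = 20.
Net charge +1.
Molecular formula: C13H20N3O2+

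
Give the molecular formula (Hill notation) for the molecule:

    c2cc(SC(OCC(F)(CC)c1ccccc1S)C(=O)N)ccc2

Heavy atoms from the SMILES: 18 C, 1 F, 1 N, 2 O, 2 S.
Implicit hydrogens by atom environment:
  9 × C (aromatic): 1 H each → 9
  3 × C (aromatic): no H
  2 × C: 2 H each → 4
  2 × C: no H
  2 × O: no H
  1 × C: 3 H
  1 × C: 1 H
  1 × F: no H
  1 × N: 2 H
  1 × S: 1 H
  1 × S: no H
  Total hydrogens = 20.
Molecular formula: C18H20FNO2S2

C18H20FNO2S2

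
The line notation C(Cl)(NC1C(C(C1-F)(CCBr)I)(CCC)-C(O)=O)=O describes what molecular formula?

Heavy atoms from the SMILES: 1 Br, 11 C, 1 Cl, 1 F, 1 I, 1 N, 3 O.
Implicit hydrogens by atom environment:
  4 × C: 2 H each → 8
  4 × C: no H
  2 × C: 1 H each → 2
  2 × O: no H
  1 × Br: no H
  1 × C: 3 H
  1 × Cl: no H
  1 × F: no H
  1 × I: no H
  1 × N: 1 H
  1 × O: 1 H
  Total hydrogens = 15.
Molecular formula: C11H15BrClFINO3

C11H15BrClFINO3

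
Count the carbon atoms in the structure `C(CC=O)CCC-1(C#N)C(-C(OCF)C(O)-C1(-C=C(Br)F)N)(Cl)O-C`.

15

The symbol for carbon appears 15 times in the SMILES. (Cl is a single chlorine, not C + l.)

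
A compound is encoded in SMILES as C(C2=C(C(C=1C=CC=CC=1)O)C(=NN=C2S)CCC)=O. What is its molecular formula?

Heavy atoms from the SMILES: 15 C, 2 N, 2 O, 1 S.
Implicit hydrogens by atom environment:
  5 × C (aromatic): 1 H each → 5
  5 × C (aromatic): no H
  2 × C: 2 H each → 4
  2 × C: 1 H each → 2
  2 × N (aromatic): no H
  1 × C: 3 H
  1 × O: 1 H
  1 × O: no H
  1 × S: 1 H
  Total hydrogens = 16.
Molecular formula: C15H16N2O2S

C15H16N2O2S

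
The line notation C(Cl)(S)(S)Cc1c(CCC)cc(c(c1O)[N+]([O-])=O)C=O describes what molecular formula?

Heavy atoms from the SMILES: 12 C, 1 Cl, 1 N, 4 O, 2 S.
Implicit hydrogens by atom environment:
  5 × C (aromatic): no H
  3 × C: 2 H each → 6
  2 × O: no H
  2 × S: 1 H each → 2
  1 × C: 3 H
  1 × C (aromatic): 1 H
  1 × C: 1 H
  1 × C: no H
  1 × Cl: no H
  1 × N (charge +1): no H
  1 × O: 1 H
  1 × O (charge -1): no H
  Total hydrogens = 14.
Molecular formula: C12H14ClNO4S2

C12H14ClNO4S2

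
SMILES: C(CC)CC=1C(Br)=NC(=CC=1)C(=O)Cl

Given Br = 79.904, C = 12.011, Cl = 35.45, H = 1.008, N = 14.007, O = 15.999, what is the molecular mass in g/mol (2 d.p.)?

Molecular formula: C10H11BrClNO.
M = 1×79.904 + 10×12.011 + 1×35.45 + 11×1.008 + 1×14.007 + 1×15.999 = 276.56 g/mol.

276.56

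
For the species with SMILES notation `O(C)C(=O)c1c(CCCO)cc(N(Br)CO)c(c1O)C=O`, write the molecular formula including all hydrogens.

C13H16BrNO6

Heavy atoms from the SMILES: 1 Br, 13 C, 1 N, 6 O.
Implicit hydrogens by atom environment:
  5 × C (aromatic): no H
  4 × C: 2 H each → 8
  3 × O: 1 H each → 3
  3 × O: no H
  1 × Br: no H
  1 × C: 3 H
  1 × C (aromatic): 1 H
  1 × C: 1 H
  1 × C: no H
  1 × N: no H
  Total hydrogens = 16.
Molecular formula: C13H16BrNO6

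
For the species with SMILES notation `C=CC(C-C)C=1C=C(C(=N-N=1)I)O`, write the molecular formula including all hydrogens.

C9H11IN2O

Heavy atoms from the SMILES: 9 C, 1 I, 2 N, 1 O.
Implicit hydrogens by atom environment:
  3 × C (aromatic): no H
  2 × C: 2 H each → 4
  2 × C: 1 H each → 2
  2 × N (aromatic): no H
  1 × C: 3 H
  1 × C (aromatic): 1 H
  1 × I: no H
  1 × O: 1 H
  Total hydrogens = 11.
Molecular formula: C9H11IN2O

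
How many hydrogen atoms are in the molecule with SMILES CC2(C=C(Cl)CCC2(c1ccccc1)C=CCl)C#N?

Hydrogens are implicit in SMILES; fill each atom to its normal valence:
  5 × C (aromatic): 1 H each → 5
  4 × C: no H
  3 × C: 1 H each → 3
  2 × C: 2 H each → 4
  2 × Cl: no H
  1 × C: 3 H
  1 × C (aromatic): no H
  1 × N: no H
  Total hydrogens = 15.

15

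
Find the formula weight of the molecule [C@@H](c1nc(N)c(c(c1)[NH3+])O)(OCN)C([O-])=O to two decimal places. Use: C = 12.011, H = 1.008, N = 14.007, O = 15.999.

Molecular formula: C8H12N4O4.
M = 8×12.011 + 12×1.008 + 4×14.007 + 4×15.999 = 228.21 g/mol.

228.21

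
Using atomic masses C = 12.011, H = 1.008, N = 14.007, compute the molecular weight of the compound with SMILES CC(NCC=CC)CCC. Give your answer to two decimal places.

Molecular formula: C9H19N.
M = 9×12.011 + 19×1.008 + 1×14.007 = 141.26 g/mol.

141.26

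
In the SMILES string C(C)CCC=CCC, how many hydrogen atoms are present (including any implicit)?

Hydrogens are implicit in SMILES; fill each atom to its normal valence:
  4 × C: 2 H each → 8
  2 × C: 3 H each → 6
  2 × C: 1 H each → 2
  Total hydrogens = 16.

16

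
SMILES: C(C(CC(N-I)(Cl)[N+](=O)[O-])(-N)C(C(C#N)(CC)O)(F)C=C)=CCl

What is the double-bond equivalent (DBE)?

Molecular formula from the SMILES: C12H16Cl2FIN4O3.
DoU = (2C + 2 + N − H − X)/2 = (2·12 + 2 + 4 − 16 − 4)/2 = 10/2 = 5.
(Structurally: 0 ring(s) + 5 π bond(s) = 5.)

5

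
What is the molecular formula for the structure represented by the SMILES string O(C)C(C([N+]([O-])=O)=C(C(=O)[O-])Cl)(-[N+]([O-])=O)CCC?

Heavy atoms from the SMILES: 8 C, 1 Cl, 2 N, 7 O.
Implicit hydrogens by atom environment:
  4 × C: no H
  4 × O: no H
  3 × O (charge -1): no H
  2 × C: 3 H each → 6
  2 × C: 2 H each → 4
  2 × N (charge +1): no H
  1 × Cl: no H
  Total hydrogens = 10.
Net charge -1.
Molecular formula: C8H10ClN2O7-

C8H10ClN2O7-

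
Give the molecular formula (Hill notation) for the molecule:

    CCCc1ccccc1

Heavy atoms from the SMILES: 9 C.
Implicit hydrogens by atom environment:
  5 × C (aromatic): 1 H each → 5
  2 × C: 2 H each → 4
  1 × C: 3 H
  1 × C (aromatic): no H
  Total hydrogens = 12.
Molecular formula: C9H12

C9H12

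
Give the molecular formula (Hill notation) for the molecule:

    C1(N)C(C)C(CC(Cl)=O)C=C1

Heavy atoms from the SMILES: 8 C, 1 Cl, 1 N, 1 O.
Implicit hydrogens by atom environment:
  5 × C: 1 H each → 5
  1 × C: 3 H
  1 × C: 2 H
  1 × C: no H
  1 × Cl: no H
  1 × N: 2 H
  1 × O: no H
  Total hydrogens = 12.
Molecular formula: C8H12ClNO

C8H12ClNO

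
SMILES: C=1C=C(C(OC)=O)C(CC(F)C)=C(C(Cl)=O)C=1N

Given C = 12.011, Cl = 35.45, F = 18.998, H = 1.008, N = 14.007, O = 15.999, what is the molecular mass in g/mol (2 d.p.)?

273.69

Molecular formula: C12H13ClFNO3.
M = 12×12.011 + 1×35.45 + 1×18.998 + 13×1.008 + 1×14.007 + 3×15.999 = 273.69 g/mol.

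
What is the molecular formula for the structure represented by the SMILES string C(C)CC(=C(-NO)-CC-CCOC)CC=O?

Heavy atoms from the SMILES: 12 C, 1 N, 3 O.
Implicit hydrogens by atom environment:
  7 × C: 2 H each → 14
  2 × C: 3 H each → 6
  2 × C: no H
  2 × O: no H
  1 × C: 1 H
  1 × N: 1 H
  1 × O: 1 H
  Total hydrogens = 23.
Molecular formula: C12H23NO3

C12H23NO3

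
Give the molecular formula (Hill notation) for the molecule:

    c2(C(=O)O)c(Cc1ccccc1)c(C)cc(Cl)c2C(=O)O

Heavy atoms from the SMILES: 16 C, 1 Cl, 4 O.
Implicit hydrogens by atom environment:
  6 × C (aromatic): 1 H each → 6
  6 × C (aromatic): no H
  2 × C: no H
  2 × O: 1 H each → 2
  2 × O: no H
  1 × C: 3 H
  1 × C: 2 H
  1 × Cl: no H
  Total hydrogens = 13.
Molecular formula: C16H13ClO4

C16H13ClO4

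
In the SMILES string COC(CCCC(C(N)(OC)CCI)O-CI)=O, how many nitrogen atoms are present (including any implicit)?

The symbol for nitrogen appears 1 time in the SMILES.

1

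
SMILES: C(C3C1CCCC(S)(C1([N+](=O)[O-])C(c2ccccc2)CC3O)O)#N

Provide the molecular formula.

Heavy atoms from the SMILES: 17 C, 2 N, 4 O, 1 S.
Implicit hydrogens by atom environment:
  5 × C (aromatic): 1 H each → 5
  4 × C: 2 H each → 8
  4 × C: 1 H each → 4
  3 × C: no H
  2 × O: 1 H each → 2
  1 × C (aromatic): no H
  1 × N: no H
  1 × N (charge +1): no H
  1 × O: no H
  1 × O (charge -1): no H
  1 × S: 1 H
  Total hydrogens = 20.
Molecular formula: C17H20N2O4S

C17H20N2O4S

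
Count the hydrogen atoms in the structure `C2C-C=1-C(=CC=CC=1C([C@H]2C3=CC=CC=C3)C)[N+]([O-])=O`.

Hydrogens are implicit in SMILES; fill each atom to its normal valence:
  8 × C (aromatic): 1 H each → 8
  4 × C (aromatic): no H
  2 × C: 2 H each → 4
  2 × C: 1 H each → 2
  1 × C: 3 H
  1 × N (charge +1): no H
  1 × O: no H
  1 × O (charge -1): no H
  Total hydrogens = 17.

17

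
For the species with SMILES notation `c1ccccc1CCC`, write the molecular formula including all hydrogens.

C9H12

Heavy atoms from the SMILES: 9 C.
Implicit hydrogens by atom environment:
  5 × C (aromatic): 1 H each → 5
  2 × C: 2 H each → 4
  1 × C: 3 H
  1 × C (aromatic): no H
  Total hydrogens = 12.
Molecular formula: C9H12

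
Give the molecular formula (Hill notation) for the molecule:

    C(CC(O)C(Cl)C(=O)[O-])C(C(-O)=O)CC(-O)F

C9H13ClFO6-

Heavy atoms from the SMILES: 9 C, 1 Cl, 1 F, 6 O.
Implicit hydrogens by atom environment:
  4 × C: 1 H each → 4
  3 × C: 2 H each → 6
  3 × O: 1 H each → 3
  2 × C: no H
  2 × O: no H
  1 × Cl: no H
  1 × F: no H
  1 × O (charge -1): no H
  Total hydrogens = 13.
Net charge -1.
Molecular formula: C9H13ClFO6-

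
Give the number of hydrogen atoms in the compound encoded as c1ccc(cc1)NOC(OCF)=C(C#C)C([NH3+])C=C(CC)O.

20

Hydrogens are implicit in SMILES; fill each atom to its normal valence:
  5 × C (aromatic): 1 H each → 5
  4 × C: no H
  3 × C: 1 H each → 3
  2 × C: 2 H each → 4
  2 × O: no H
  1 × C: 3 H
  1 × C (aromatic): no H
  1 × F: no H
  1 × N (charge +1): 3 H
  1 × N: 1 H
  1 × O: 1 H
  Total hydrogens = 20.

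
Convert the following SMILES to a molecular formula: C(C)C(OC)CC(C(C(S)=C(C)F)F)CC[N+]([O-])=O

C12H21F2NO3S

Heavy atoms from the SMILES: 12 C, 2 F, 1 N, 3 O, 1 S.
Implicit hydrogens by atom environment:
  4 × C: 2 H each → 8
  3 × C: 3 H each → 9
  3 × C: 1 H each → 3
  2 × C: no H
  2 × F: no H
  2 × O: no H
  1 × N (charge +1): no H
  1 × O (charge -1): no H
  1 × S: 1 H
  Total hydrogens = 21.
Molecular formula: C12H21F2NO3S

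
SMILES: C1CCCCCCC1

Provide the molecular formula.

C8H16

Heavy atoms from the SMILES: 8 C.
Implicit hydrogens by atom environment:
  8 × C: 2 H each → 16
  Total hydrogens = 16.
Molecular formula: C8H16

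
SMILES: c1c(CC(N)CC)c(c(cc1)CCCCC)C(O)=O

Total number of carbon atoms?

The symbol for carbon appears 16 times in the SMILES. Lowercase c denotes aromatic carbon and counts toward C.

16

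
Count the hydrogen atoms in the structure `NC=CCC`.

Hydrogens are implicit in SMILES; fill each atom to its normal valence:
  2 × C: 1 H each → 2
  1 × C: 3 H
  1 × C: 2 H
  1 × N: 2 H
  Total hydrogens = 9.

9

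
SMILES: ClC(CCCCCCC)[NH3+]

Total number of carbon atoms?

The symbol for carbon appears 8 times in the SMILES. (Cl is a single chlorine, not C + l.)

8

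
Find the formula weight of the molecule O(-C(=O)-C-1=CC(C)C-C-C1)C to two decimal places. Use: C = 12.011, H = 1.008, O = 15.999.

Molecular formula: C9H14O2.
M = 9×12.011 + 14×1.008 + 2×15.999 = 154.21 g/mol.

154.21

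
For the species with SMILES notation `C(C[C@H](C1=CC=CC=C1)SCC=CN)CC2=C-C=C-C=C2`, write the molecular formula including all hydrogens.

Heavy atoms from the SMILES: 19 C, 1 N, 1 S.
Implicit hydrogens by atom environment:
  10 × C (aromatic): 1 H each → 10
  4 × C: 2 H each → 8
  3 × C: 1 H each → 3
  2 × C (aromatic): no H
  1 × N: 2 H
  1 × S: no H
  Total hydrogens = 23.
Molecular formula: C19H23NS

C19H23NS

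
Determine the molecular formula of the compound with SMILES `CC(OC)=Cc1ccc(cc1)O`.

C10H12O2

Heavy atoms from the SMILES: 10 C, 2 O.
Implicit hydrogens by atom environment:
  4 × C (aromatic): 1 H each → 4
  2 × C: 3 H each → 6
  2 × C (aromatic): no H
  1 × C: 1 H
  1 × C: no H
  1 × O: 1 H
  1 × O: no H
  Total hydrogens = 12.
Molecular formula: C10H12O2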